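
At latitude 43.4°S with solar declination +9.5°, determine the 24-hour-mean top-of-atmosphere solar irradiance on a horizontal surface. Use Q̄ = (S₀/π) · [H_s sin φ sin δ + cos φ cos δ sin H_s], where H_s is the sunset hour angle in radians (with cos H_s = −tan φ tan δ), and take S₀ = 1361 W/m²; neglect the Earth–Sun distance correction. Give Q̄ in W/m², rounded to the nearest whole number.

237 W/m²

The sunset hour angle satisfies cos H_s = −tan φ tan δ = 0.1582, giving H_s = 80.90°. In radians, H_s = 1.4120.
H_s sin φ sin δ = 1.4120 × -0.6871 × 0.1650 = -0.1601.
cos φ cos δ sin H_s = 0.7266 × 0.9863 × 0.9874 = 0.7076.
Q̄ = (1361/π) × (-0.1601 + 0.7076) = 433.22 × 0.5475 = 237.19 W/m².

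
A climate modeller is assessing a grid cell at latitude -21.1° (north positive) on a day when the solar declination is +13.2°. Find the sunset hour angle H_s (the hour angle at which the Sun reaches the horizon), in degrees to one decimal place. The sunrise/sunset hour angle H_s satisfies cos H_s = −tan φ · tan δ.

84.8°

−tan φ tan δ = −(-0.3859)(0.2345) = 0.0905; H_s = arccos(0.0905) = 84.81°.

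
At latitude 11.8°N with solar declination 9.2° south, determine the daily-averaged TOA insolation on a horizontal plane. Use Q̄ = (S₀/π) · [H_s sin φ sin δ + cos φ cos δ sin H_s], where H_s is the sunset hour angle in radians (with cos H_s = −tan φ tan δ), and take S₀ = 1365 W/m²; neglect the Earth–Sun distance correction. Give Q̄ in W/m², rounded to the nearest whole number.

−tan φ tan δ = −(0.2089)(-0.1620) = 0.0338; H_s = arccos(0.0338) = 88.06°. In radians, H_s = 1.5369.
H_s sin φ sin δ = 1.5369 × 0.2045 × -0.1599 = -0.0503.
cos φ cos δ sin H_s = 0.9789 × 0.9871 × 0.9994 = 0.9657.
Q̄ = (1365/π) × (-0.0503 + 0.9657) = 434.49 × 0.9154 = 397.73 W/m².

398 W/m²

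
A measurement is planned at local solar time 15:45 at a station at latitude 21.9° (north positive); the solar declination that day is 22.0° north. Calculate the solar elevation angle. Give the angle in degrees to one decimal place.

38.1°

Hour angle H = 15° × (15.75 − 12) = 56.25°.
With φ = 21.9°, δ = 22.0°, H = 56.25°: sin φ sin δ = 0.1397, cos φ cos δ cos H = 0.4779, so cos θ_z = 0.6176.
θ_z = arccos(0.6176) = 51.86°, so the elevation is 90° − 51.86° = 38.14°.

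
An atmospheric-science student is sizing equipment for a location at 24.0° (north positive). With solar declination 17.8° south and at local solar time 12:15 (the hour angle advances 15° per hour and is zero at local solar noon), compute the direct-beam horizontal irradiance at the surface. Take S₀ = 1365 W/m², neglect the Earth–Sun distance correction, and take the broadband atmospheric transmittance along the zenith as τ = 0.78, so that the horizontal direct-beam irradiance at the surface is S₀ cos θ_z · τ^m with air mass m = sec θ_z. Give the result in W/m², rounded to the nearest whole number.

727 W/m²

Hour angle H = 15° × (12.25 − 12) = 3.75°.
With φ = 24.0°, δ = -17.8°, H = 3.75°: sin φ sin δ = -0.1243, cos φ cos δ cos H = 0.8680, so cos θ_z = 0.7437.
Air mass m = 1/cos θ_z = 1/0.7437 = 1.345; τ^m = 0.78^1.345 = 0.7159.
Surface direct beam = 1365 × 0.7437 × 0.7159 = 726.75 W/m².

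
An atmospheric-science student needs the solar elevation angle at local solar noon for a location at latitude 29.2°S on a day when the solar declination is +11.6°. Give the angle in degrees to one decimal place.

49.2°

At local solar noon the hour angle is zero, so the elevation is 90° − |φ − δ| = 90° − |-29.2° − (11.6°)| = 90° − 40.8° = 49.2°.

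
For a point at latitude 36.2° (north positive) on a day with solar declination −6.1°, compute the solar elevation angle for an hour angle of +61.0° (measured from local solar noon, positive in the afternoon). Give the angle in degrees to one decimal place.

19.0°

cos θ_z = sin φ sin δ + cos φ cos δ cos H = (0.5906)(-0.1063) + (0.8070)(0.9943)(0.4848) = 0.3262.
θ_z = arccos(0.3262) = 70.96°, so the elevation is 90° − 70.96° = 19.04°.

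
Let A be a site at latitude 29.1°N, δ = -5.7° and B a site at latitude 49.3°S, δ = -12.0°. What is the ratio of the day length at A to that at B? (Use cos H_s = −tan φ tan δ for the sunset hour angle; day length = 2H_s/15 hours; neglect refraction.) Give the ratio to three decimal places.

A: H_s = arccos(−tan 29.1° · tan -5.7°) = 86.82°, so 2H_s/15 = 11.5760 h.
B: H_s = arccos(−tan -49.3° · tan -12.0°) = 104.31°, so 2H_s/15 = 13.9080 h.
Ratio A/B = 11.5760 / 13.9080 = 0.8323.

0.832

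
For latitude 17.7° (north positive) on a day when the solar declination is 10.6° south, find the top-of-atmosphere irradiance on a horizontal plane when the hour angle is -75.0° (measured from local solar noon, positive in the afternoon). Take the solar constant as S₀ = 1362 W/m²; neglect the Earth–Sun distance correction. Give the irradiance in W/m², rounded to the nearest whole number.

cos θ_z = sin(17.7°) sin(-10.6°) + cos(17.7°) cos(-10.6°) cos(-75.00°) = -0.0559 + 0.2424 = 0.1865.
Top-of-atmosphere irradiance = S₀ cos θ_z = 1362 × 0.1865 = 254.01 W/m².

254 W/m²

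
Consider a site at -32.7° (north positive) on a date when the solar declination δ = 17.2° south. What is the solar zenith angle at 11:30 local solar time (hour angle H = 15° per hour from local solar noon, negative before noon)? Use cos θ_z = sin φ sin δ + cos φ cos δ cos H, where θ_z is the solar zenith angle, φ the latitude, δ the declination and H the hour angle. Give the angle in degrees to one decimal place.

16.9°

Hour angle H = 15° × (11.5 − 12) = -7.50°.
cos θ_z = sin(-32.7°) sin(-17.2°) + cos(-32.7°) cos(-17.2°) cos(-7.50°) = 0.1598 + 0.7970 = 0.9568.
θ_z = arccos(0.9568) = 16.90°.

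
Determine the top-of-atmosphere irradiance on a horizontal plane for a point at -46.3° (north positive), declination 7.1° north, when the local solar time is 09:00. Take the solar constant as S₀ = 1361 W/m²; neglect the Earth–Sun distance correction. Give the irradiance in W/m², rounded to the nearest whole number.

Hour angle H = 15° × (9 − 12) = -45.00°.
cos θ_z = sin(-46.3°) sin(7.1°) + cos(-46.3°) cos(7.1°) cos(-45.00°) = -0.0894 + 0.4848 = 0.3954.
Top-of-atmosphere irradiance = S₀ cos θ_z = 1361 × 0.3954 = 538.14 W/m².

538 W/m²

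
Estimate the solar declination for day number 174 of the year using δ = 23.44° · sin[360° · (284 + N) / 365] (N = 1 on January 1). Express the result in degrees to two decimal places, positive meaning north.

+23.43°

360 × (284 + 174) / 365 = 451.726°; sin(451.726°) = 0.9995.
δ = 23.44 × 0.9995 = 23.428° ≈ +23.43°.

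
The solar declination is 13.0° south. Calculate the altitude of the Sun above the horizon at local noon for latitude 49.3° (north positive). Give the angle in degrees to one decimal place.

At local solar noon the hour angle is zero, so the elevation is 90° − |φ − δ| = 90° − |49.3° − (-13.0°)| = 90° − 62.3° = 27.7°.

27.7°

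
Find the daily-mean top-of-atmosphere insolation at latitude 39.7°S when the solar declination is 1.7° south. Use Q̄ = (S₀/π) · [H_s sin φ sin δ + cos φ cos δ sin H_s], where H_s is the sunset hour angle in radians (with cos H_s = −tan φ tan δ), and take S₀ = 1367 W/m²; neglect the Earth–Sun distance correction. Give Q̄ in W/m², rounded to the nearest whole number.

348 W/m²

cos H_s = −tan(-39.7°) · tan(-1.7°) = -0.0246, so H_s = arccos(-0.0246) = 91.41°. In radians, H_s = 1.5954.
H_s sin φ sin δ = 1.5954 × -0.6388 × -0.0297 = 0.0303.
cos φ cos δ sin H_s = 0.7694 × 0.9996 × 0.9997 = 0.7689.
Q̄ = (1367/π) × (0.0303 + 0.7689) = 435.13 × 0.7992 = 347.76 W/m².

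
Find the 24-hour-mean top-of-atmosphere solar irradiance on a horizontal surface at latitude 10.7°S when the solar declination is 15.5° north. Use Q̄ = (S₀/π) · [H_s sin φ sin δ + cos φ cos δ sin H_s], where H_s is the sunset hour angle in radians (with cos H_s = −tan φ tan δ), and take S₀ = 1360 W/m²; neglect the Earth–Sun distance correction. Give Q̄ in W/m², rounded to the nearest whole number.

cos H_s = −tan(-10.7°) · tan(15.5°) = 0.0524, so H_s = arccos(0.0524) = 87.00°. In radians, H_s = 1.5184.
H_s sin φ sin δ = 1.5184 × -0.1857 × 0.2672 = -0.0753.
cos φ cos δ sin H_s = 0.9826 × 0.9636 × 0.9986 = 0.9455.
Q̄ = (1360/π) × (-0.0753 + 0.9455) = 432.90 × 0.8702 = 376.71 W/m².

377 W/m²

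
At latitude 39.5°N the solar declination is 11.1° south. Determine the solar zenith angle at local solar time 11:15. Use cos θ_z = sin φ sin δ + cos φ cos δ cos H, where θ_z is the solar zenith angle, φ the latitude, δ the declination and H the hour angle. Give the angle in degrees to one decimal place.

Hour angle H = 15° × (11.25 − 12) = -11.25°.
cos θ_z = sin(39.5°) sin(-11.1°) + cos(39.5°) cos(-11.1°) cos(-11.25°) = -0.1225 + 0.7426 = 0.6201.
θ_z = arccos(0.6201) = 51.68°.

51.7°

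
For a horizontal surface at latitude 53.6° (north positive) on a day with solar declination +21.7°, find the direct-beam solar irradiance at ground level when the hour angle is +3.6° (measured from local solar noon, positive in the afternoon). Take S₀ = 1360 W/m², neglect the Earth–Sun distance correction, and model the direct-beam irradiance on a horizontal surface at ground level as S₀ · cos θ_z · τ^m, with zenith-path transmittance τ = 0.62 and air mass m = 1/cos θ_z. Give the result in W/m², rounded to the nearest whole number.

cos θ_z = sin φ sin δ + cos φ cos δ cos H = (0.8049)(0.3697) + (0.5934)(0.9291)(0.9980) = 0.8478.
Air mass m = 1/cos θ_z = 1/0.8478 = 1.180; τ^m = 0.62^1.180 = 0.5689.
Surface direct beam = 1360 × 0.8478 × 0.5689 = 655.95 W/m².

656 W/m²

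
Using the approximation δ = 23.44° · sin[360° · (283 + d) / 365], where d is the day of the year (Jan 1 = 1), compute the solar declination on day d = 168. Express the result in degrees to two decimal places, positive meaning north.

+23.34°

360 × (283 + 168) / 365 = 444.822°; sin(444.822°) = 0.9959.
δ = 23.44 × 0.9959 = 23.344° ≈ +23.34°.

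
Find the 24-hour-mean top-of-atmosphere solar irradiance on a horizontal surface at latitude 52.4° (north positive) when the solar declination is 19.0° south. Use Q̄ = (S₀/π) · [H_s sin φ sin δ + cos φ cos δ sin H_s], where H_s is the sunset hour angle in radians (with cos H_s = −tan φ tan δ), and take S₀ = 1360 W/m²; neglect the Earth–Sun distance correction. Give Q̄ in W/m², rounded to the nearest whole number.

100 W/m²

−tan φ tan δ = −(1.2985)(-0.3443) = 0.4471; H_s = arccos(0.4471) = 63.44°. In radians, H_s = 1.1072.
H_s sin φ sin δ = 1.1072 × 0.7923 × -0.3256 = -0.2856.
cos φ cos δ sin H_s = 0.6101 × 0.9455 × 0.8945 = 0.5160.
Q̄ = (1360/π) × (-0.2856 + 0.5160) = 432.90 × 0.2304 = 99.74 W/m².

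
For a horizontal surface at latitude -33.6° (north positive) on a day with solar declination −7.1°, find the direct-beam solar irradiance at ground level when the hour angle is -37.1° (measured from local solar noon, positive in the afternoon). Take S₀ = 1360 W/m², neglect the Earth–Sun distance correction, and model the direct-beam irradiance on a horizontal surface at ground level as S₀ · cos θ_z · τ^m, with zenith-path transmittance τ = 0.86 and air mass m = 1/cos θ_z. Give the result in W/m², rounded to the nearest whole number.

804 W/m²

With φ = -33.6°, δ = -7.1°, H = -37.10°: sin φ sin δ = 0.0684, cos φ cos δ cos H = 0.6592, so cos θ_z = 0.7276.
Air mass m = 1/cos θ_z = 1/0.7276 = 1.374; τ^m = 0.86^1.374 = 0.8128.
Surface direct beam = 1360 × 0.7276 × 0.8128 = 804.29 W/m².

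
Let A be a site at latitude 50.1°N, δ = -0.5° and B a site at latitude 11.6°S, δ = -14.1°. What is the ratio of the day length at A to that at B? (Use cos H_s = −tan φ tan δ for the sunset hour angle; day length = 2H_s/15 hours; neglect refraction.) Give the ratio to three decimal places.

A: H_s = arccos(−tan 50.1° · tan -0.5°) = 89.40°, so 2H_s/15 = 11.9200 h.
B: H_s = arccos(−tan -11.6° · tan -14.1°) = 92.96°, so 2H_s/15 = 12.3947 h.
Ratio A/B = 11.9200 / 12.3947 = 0.9617.

0.962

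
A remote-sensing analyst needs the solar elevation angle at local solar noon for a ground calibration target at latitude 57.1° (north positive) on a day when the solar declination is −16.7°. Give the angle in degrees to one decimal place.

16.2°

At local solar noon the hour angle is zero, so the elevation is 90° − |φ − δ| = 90° − |57.1° − (-16.7°)| = 90° − 73.8° = 16.2°.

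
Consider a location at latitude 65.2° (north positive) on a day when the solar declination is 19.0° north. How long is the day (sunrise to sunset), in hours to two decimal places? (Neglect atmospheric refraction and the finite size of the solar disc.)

18.42 hours

cos H_s = −tan(65.2°) · tan(19.0°) = -0.7452, so H_s = arccos(-0.7452) = 138.18°.
Day length = 2 H_s / 15° h⁻¹ = 276.36° / 15 = 18.424 h.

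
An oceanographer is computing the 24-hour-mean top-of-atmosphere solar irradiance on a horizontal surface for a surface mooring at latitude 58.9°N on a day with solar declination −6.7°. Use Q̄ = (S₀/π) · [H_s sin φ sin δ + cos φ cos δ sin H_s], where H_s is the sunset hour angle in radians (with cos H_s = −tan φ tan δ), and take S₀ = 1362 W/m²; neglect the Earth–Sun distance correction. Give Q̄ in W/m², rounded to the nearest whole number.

159 W/m²

−tan φ tan δ = −(1.6577)(-0.1175) = 0.1948; H_s = arccos(0.1948) = 78.77°. In radians, H_s = 1.3748.
H_s sin φ sin δ = 1.3748 × 0.8563 × -0.1167 = -0.1374.
cos φ cos δ sin H_s = 0.5165 × 0.9932 × 0.9809 = 0.5032.
Q̄ = (1362/π) × (-0.1374 + 0.5032) = 433.54 × 0.3658 = 158.59 W/m².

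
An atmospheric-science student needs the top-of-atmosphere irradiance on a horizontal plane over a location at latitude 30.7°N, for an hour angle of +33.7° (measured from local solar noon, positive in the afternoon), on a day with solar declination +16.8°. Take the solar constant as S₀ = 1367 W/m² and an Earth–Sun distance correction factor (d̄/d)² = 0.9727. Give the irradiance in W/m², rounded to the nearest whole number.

1107 W/m²

cos θ_z = sin φ sin δ + cos φ cos δ cos H = (0.5105)(0.2890) + (0.8599)(0.9573)(0.8320) = 0.8324.
Top-of-atmosphere irradiance = S₀ (d̄/d)² cos θ_z = 1367 × 0.9727 × 0.8324 = 1106.83 W/m².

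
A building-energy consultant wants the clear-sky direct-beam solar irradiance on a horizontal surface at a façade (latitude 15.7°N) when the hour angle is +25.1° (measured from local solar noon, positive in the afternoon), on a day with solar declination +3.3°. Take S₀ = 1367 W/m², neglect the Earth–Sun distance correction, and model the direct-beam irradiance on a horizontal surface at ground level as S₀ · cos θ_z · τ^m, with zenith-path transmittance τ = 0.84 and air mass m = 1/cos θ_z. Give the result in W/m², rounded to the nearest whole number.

cos θ_z = sin(15.7°) sin(3.3°) + cos(15.7°) cos(3.3°) cos(25.10°) = 0.0156 + 0.8703 = 0.8859.
Air mass m = 1/cos θ_z = 1/0.8859 = 1.129; τ^m = 0.84^1.129 = 0.8213.
Surface direct beam = 1367 × 0.8859 × 0.8213 = 994.62 W/m².

995 W/m²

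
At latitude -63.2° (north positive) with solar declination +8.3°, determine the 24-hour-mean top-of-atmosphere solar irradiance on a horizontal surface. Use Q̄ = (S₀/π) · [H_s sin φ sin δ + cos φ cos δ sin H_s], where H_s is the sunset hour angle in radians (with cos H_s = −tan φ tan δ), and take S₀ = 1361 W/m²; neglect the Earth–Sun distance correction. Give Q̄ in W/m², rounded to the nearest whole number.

cos H_s = −tan(-63.2°) · tan(8.3°) = 0.2888, so H_s = arccos(0.2888) = 73.21°. In radians, H_s = 1.2778.
H_s sin φ sin δ = 1.2778 × -0.8926 × 0.1444 = -0.1647.
cos φ cos δ sin H_s = 0.4509 × 0.9895 × 0.9574 = 0.4272.
Q̄ = (1361/π) × (-0.1647 + 0.4272) = 433.22 × 0.2625 = 113.72 W/m².

114 W/m²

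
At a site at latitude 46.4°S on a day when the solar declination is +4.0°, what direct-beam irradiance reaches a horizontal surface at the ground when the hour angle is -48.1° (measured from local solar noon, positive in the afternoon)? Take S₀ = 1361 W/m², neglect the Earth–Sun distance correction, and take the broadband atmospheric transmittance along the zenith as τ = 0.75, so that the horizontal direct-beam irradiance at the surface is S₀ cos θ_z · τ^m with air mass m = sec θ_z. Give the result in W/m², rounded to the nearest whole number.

With φ = -46.4°, δ = 4.0°, H = -48.10°: sin φ sin δ = -0.0505, cos φ cos δ cos H = 0.4594, so cos θ_z = 0.4089.
Air mass m = 1/cos θ_z = 1/0.4089 = 2.446; τ^m = 0.75^2.446 = 0.4948.
Surface direct beam = 1361 × 0.4089 × 0.4948 = 275.36 W/m².

275 W/m²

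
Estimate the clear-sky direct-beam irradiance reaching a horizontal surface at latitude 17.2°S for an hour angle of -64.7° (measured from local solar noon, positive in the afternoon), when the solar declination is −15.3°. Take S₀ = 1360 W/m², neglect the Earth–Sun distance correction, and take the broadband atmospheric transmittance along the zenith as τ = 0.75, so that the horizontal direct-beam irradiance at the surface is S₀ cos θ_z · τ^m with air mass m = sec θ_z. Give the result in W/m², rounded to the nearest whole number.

349 W/m²

cos θ_z = sin φ sin δ + cos φ cos δ cos H = (-0.2957)(-0.2639) + (0.9553)(0.9646)(0.4274) = 0.4719.
Air mass m = 1/cos θ_z = 1/0.4719 = 2.119; τ^m = 0.75^2.119 = 0.5436.
Surface direct beam = 1360 × 0.4719 × 0.5436 = 348.87 W/m².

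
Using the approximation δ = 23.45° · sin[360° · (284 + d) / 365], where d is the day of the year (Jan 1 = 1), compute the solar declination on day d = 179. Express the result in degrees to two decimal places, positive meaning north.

+23.29°

360 × (284 + 179) / 365 = 456.658°; sin(456.658°) = 0.9933.
δ = 23.45 × 0.9933 = 23.293° ≈ +23.29°.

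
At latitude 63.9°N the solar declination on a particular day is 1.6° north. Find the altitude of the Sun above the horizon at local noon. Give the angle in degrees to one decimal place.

At local solar noon the hour angle is zero, so the elevation is 90° − |φ − δ| = 90° − |63.9° − (1.6°)| = 90° − 62.3° = 27.7°.

27.7°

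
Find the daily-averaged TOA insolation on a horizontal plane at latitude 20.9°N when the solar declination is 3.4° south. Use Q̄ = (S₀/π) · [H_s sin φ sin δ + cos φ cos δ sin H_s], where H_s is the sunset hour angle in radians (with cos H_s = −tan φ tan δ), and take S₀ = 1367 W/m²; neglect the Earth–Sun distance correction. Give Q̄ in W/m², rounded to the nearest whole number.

391 W/m²

The sunset hour angle satisfies cos H_s = −tan φ tan δ = 0.0227, giving H_s = 88.70°. In radians, H_s = 1.5481.
H_s sin φ sin δ = 1.5481 × 0.3567 × -0.0593 = -0.0327.
cos φ cos δ sin H_s = 0.9342 × 0.9982 × 0.9997 = 0.9322.
Q̄ = (1367/π) × (-0.0327 + 0.9322) = 435.13 × 0.8995 = 391.40 W/m².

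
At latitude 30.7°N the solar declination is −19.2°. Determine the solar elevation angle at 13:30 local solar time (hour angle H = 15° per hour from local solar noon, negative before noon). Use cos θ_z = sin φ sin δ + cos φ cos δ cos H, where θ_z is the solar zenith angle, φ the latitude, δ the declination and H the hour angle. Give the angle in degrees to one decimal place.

35.6°

Hour angle H = 15° × (13.5 − 12) = 22.50°.
cos θ_z = sin(30.7°) sin(-19.2°) + cos(30.7°) cos(-19.2°) cos(22.50°) = -0.1679 + 0.7502 = 0.5823.
θ_z = arccos(0.5823) = 54.39°, so the elevation is 90° − 54.39° = 35.61°.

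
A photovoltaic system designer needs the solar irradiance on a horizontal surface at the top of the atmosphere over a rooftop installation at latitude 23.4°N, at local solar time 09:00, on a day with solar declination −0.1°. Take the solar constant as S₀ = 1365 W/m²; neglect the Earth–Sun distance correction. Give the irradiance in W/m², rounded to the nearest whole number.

885 W/m²

Hour angle H = 15° × (9 − 12) = -45.00°.
With φ = 23.4°, δ = -0.1°, H = -45.00°: sin φ sin δ = -0.0007, cos φ cos δ cos H = 0.6489, so cos θ_z = 0.6482.
Top-of-atmosphere irradiance = S₀ cos θ_z = 1365 × 0.6482 = 884.79 W/m².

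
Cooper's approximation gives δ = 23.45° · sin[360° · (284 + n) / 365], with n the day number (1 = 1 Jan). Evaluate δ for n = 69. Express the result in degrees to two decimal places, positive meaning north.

360 × (284 + 69) / 365 = 348.164°; sin(348.164°) = -0.2051.
δ = 23.45 × -0.2051 = -4.810° ≈ -4.81°.

-4.81°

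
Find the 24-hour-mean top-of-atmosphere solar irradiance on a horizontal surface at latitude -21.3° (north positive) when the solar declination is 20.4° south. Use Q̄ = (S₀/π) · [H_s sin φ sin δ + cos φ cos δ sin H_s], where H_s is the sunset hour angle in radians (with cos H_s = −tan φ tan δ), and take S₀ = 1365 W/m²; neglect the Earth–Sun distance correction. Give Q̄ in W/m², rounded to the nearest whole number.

−tan φ tan δ = −(-0.3899)(-0.3719) = -0.1450; H_s = arccos(-0.1450) = 98.34°. In radians, H_s = 1.7164.
H_s sin φ sin δ = 1.7164 × -0.3633 × -0.3486 = 0.2174.
cos φ cos δ sin H_s = 0.9317 × 0.9373 × 0.9894 = 0.8640.
Q̄ = (1365/π) × (0.2174 + 0.8640) = 434.49 × 1.0814 = 469.86 W/m².

470 W/m²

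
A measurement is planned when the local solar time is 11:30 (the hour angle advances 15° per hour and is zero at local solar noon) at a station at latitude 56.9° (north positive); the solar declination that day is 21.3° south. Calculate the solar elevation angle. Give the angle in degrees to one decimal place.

11.5°

Hour angle H = 15° × (11.5 − 12) = -7.50°.
cos θ_z = sin φ sin δ + cos φ cos δ cos H = (0.8377)(-0.3633) + (0.5461)(0.9317)(0.9914) = 0.2001.
θ_z = arccos(0.2001) = 78.46°, so the elevation is 90° − 78.46° = 11.54°.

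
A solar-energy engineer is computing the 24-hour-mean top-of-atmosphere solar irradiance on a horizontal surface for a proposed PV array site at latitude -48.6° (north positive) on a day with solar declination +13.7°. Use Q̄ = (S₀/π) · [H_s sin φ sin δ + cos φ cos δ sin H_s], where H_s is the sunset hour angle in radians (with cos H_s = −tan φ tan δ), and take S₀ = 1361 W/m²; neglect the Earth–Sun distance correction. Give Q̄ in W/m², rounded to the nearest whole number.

The sunset hour angle satisfies cos H_s = −tan φ tan δ = 0.2765, giving H_s = 73.95°. In radians, H_s = 1.2907.
H_s sin φ sin δ = 1.2907 × -0.7501 × 0.2368 = -0.2293.
cos φ cos δ sin H_s = 0.6613 × 0.9715 × 0.9610 = 0.6174.
Q̄ = (1361/π) × (-0.2293 + 0.6174) = 433.22 × 0.3881 = 168.13 W/m².

168 W/m²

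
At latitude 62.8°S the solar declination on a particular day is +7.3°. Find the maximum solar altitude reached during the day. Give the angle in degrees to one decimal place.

At local solar noon the hour angle is zero, so the elevation is 90° − |φ − δ| = 90° − |-62.8° − (7.3°)| = 90° − 70.1° = 19.9°.

19.9°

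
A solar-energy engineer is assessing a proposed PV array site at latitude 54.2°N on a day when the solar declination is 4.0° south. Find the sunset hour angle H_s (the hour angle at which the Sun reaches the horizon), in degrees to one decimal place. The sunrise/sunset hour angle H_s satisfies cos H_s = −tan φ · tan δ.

cos H_s = −tan(54.2°) · tan(-4.0°) = 0.0970, so H_s = arccos(0.0970) = 84.43°.

84.4°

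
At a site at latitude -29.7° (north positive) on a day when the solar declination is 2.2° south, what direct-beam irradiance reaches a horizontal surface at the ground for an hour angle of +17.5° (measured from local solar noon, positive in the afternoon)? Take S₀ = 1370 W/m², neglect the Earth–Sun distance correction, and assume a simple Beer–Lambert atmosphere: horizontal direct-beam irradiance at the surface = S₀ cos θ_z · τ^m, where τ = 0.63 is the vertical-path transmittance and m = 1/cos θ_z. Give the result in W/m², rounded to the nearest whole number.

672 W/m²

cos θ_z = sin(-29.7°) sin(-2.2°) + cos(-29.7°) cos(-2.2°) cos(17.50°) = 0.0190 + 0.8278 = 0.8468.
Air mass m = 1/cos θ_z = 1/0.8468 = 1.181; τ^m = 0.63^1.181 = 0.5795.
Surface direct beam = 1370 × 0.8468 × 0.5795 = 672.29 W/m².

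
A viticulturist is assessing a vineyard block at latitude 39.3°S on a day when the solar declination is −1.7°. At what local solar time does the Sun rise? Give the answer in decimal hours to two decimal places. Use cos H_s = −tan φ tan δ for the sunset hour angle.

5.91 h

cos H_s = −tan(-39.3°) · tan(-1.7°) = -0.0243, so H_s = arccos(-0.0243) = 91.39°.
Sunrise is at 12 − H_s/15 = 12 − 6.093 = 5.907 h local solar time.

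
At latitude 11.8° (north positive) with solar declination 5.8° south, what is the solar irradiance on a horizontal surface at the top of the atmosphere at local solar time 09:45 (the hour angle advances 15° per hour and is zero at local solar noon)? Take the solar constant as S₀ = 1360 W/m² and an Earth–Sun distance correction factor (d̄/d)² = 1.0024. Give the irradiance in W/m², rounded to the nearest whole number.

1076 W/m²

Hour angle H = 15° × (9.75 − 12) = -33.75°.
cos θ_z = sin(11.8°) sin(-5.8°) + cos(11.8°) cos(-5.8°) cos(-33.75°) = -0.0207 + 0.8097 = 0.7890.
Top-of-atmosphere irradiance = S₀ (d̄/d)² cos θ_z = 1360 × 1.0024 × 0.7890 = 1075.62 W/m².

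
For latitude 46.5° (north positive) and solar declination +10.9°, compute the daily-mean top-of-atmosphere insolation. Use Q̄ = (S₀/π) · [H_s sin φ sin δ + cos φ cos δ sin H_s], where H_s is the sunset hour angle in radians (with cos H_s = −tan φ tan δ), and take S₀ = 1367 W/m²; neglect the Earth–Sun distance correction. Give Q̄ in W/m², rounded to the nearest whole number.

394 W/m²

The sunset hour angle satisfies cos H_s = −tan φ tan δ = -0.2029, giving H_s = 101.71°. In radians, H_s = 1.7752.
H_s sin φ sin δ = 1.7752 × 0.7254 × 0.1891 = 0.2435.
cos φ cos δ sin H_s = 0.6884 × 0.9820 × 0.9792 = 0.6619.
Q̄ = (1367/π) × (0.2435 + 0.6619) = 435.13 × 0.9054 = 393.97 W/m².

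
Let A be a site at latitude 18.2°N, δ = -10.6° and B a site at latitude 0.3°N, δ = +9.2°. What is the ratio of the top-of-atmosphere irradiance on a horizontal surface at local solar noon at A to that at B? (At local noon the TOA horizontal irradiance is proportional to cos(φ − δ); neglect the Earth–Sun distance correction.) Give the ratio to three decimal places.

0.887

A: cos θ_z = cos(18.2° − (-10.6°)) = 0.8763.
B: cos θ_z = cos(0.3° − (9.2°)) = 0.9880.
Ratio A/B = 0.8763 / 0.9880 = 0.8869.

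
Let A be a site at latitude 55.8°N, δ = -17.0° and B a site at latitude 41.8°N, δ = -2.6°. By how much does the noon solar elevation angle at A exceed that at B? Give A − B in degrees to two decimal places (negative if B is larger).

-28.40°

A: 90° − |55.8 − (-17.0)| = 17.20°.
B: 90° − |41.8 − (-2.6)| = 45.60°.
A − B = 17.20 − 45.60 = -28.40°.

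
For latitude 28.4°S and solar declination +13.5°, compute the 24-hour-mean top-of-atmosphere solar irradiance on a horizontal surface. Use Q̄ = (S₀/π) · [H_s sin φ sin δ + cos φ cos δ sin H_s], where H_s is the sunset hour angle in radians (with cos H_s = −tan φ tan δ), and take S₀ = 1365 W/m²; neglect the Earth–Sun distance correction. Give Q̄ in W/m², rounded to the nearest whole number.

The sunset hour angle satisfies cos H_s = −tan φ tan δ = 0.1298, giving H_s = 82.54°. In radians, H_s = 1.4406.
H_s sin φ sin δ = 1.4406 × -0.4756 × 0.2334 = -0.1599.
cos φ cos δ sin H_s = 0.8796 × 0.9724 × 0.9915 = 0.8481.
Q̄ = (1365/π) × (-0.1599 + 0.8481) = 434.49 × 0.6882 = 299.02 W/m².

299 W/m²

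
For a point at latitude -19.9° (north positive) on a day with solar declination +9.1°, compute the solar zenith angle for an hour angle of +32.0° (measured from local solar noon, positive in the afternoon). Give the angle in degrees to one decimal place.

With φ = -19.9°, δ = 9.1°, H = 32.00°: sin φ sin δ = -0.0538, cos φ cos δ cos H = 0.7874, so cos θ_z = 0.7336.
θ_z = arccos(0.7336) = 42.81°.

42.8°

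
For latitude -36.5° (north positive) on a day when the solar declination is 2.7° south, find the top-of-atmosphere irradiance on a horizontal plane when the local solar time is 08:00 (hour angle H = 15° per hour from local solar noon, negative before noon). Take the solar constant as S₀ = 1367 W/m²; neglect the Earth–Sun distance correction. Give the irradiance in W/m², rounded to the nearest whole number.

587 W/m²

Hour angle H = 15° × (8 − 12) = -60.00°.
With φ = -36.5°, δ = -2.7°, H = -60.00°: sin φ sin δ = 0.0280, cos φ cos δ cos H = 0.4015, so cos θ_z = 0.4295.
Top-of-atmosphere irradiance = S₀ cos θ_z = 1367 × 0.4295 = 587.13 W/m².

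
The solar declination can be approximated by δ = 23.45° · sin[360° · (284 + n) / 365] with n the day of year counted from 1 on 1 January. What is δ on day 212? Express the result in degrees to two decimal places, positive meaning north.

360 × (284 + 212) / 365 = 489.205°; sin(489.205°) = 0.7749.
δ = 23.45 × 0.7749 = 18.171° ≈ +18.17°.

+18.17°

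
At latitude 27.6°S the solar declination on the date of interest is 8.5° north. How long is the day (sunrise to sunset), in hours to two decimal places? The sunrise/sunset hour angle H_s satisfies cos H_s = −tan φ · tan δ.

cos H_s = −tan(-27.6°) · tan(8.5°) = 0.0781, so H_s = arccos(0.0781) = 85.52°.
Day length = 2 H_s / 15° h⁻¹ = 171.04° / 15 = 11.403 h.

11.40 hours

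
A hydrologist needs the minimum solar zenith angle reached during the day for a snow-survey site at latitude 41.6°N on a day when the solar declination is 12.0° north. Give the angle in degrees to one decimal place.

29.6°

At local solar noon the hour angle is zero, so the zenith angle is |φ − δ| = |41.6° − (12.0°)| = 29.6°.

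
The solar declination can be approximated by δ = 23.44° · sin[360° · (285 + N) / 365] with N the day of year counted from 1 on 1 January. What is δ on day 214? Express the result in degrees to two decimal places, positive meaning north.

360 × (285 + 214) / 365 = 492.164°; sin(492.164°) = 0.7412.
δ = 23.44 × 0.7412 = 17.374° ≈ +17.37°.

+17.37°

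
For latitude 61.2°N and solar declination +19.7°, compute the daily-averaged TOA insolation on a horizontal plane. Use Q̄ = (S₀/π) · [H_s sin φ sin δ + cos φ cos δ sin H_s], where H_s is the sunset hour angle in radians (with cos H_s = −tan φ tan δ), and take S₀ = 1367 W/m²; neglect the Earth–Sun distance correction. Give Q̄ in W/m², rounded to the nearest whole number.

443 W/m²

cos H_s = −tan(61.2°) · tan(19.7°) = -0.6513, so H_s = arccos(-0.6513) = 130.64°. In radians, H_s = 2.2801.
H_s sin φ sin δ = 2.2801 × 0.8763 × 0.3371 = 0.6735.
cos φ cos δ sin H_s = 0.4818 × 0.9415 × 0.7588 = 0.3442.
Q̄ = (1367/π) × (0.6735 + 0.3442) = 435.13 × 1.0177 = 442.83 W/m².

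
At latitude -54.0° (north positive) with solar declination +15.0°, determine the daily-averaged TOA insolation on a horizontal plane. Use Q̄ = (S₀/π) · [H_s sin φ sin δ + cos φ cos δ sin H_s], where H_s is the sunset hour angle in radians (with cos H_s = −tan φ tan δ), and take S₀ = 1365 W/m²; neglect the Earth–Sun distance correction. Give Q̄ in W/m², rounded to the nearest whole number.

−tan φ tan δ = −(-1.3764)(0.2679) = 0.3687; H_s = arccos(0.3687) = 68.36°. In radians, H_s = 1.1931.
H_s sin φ sin δ = 1.1931 × -0.8090 × 0.2588 = -0.2498.
cos φ cos δ sin H_s = 0.5878 × 0.9659 × 0.9295 = 0.5277.
Q̄ = (1365/π) × (-0.2498 + 0.5277) = 434.49 × 0.2779 = 120.74 W/m².

121 W/m²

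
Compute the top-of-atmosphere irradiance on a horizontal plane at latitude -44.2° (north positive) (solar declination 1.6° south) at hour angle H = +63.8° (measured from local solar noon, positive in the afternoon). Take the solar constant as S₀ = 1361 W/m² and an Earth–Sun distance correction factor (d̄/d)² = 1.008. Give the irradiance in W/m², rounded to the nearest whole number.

461 W/m²

cos θ_z = sin φ sin δ + cos φ cos δ cos H = (-0.6972)(-0.0279) + (0.7169)(0.9996)(0.4415) = 0.3358.
Top-of-atmosphere irradiance = S₀ (d̄/d)² cos θ_z = 1361 × 1.008 × 0.3358 = 460.68 W/m².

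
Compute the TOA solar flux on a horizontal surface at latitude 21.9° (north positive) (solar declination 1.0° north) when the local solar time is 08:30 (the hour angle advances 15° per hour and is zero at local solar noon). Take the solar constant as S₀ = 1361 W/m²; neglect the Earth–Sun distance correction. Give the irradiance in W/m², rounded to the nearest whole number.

777 W/m²

Hour angle H = 15° × (8.5 − 12) = -52.50°.
With φ = 21.9°, δ = 1.0°, H = -52.50°: sin φ sin δ = 0.0065, cos φ cos δ cos H = 0.5647, so cos θ_z = 0.5712.
Top-of-atmosphere irradiance = S₀ cos θ_z = 1361 × 0.5712 = 777.40 W/m².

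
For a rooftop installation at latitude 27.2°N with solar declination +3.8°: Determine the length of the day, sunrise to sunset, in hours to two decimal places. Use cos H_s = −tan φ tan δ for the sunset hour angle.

The sunset hour angle satisfies cos H_s = −tan φ tan δ = -0.0341, giving H_s = 91.95°.
Day length = 2 H_s / 15° h⁻¹ = 183.90° / 15 = 12.260 h.

12.26 hours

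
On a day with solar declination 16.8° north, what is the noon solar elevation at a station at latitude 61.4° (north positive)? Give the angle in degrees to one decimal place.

45.4°

At local solar noon the hour angle is zero, so the elevation is 90° − |φ − δ| = 90° − |61.4° − (16.8°)| = 90° − 44.6° = 45.4°.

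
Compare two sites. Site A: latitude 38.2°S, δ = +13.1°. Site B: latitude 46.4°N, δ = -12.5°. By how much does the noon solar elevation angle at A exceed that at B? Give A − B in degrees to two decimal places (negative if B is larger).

A: 90° − |-38.2 − (13.1)| = 38.70°.
B: 90° − |46.4 − (-12.5)| = 31.10°.
A − B = 38.70 − 31.10 = 7.60°.

+7.60°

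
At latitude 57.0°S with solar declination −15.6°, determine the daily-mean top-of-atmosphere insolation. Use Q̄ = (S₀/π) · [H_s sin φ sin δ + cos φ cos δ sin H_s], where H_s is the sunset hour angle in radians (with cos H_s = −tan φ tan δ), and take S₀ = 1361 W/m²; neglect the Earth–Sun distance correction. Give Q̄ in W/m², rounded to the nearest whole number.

402 W/m²

−tan φ tan δ = −(-1.5399)(-0.2792) = -0.4299; H_s = arccos(-0.4299) = 115.46°. In radians, H_s = 2.0152.
H_s sin φ sin δ = 2.0152 × -0.8387 × -0.2689 = 0.4545.
cos φ cos δ sin H_s = 0.5446 × 0.9632 × 0.9029 = 0.4736.
Q̄ = (1361/π) × (0.4545 + 0.4736) = 433.22 × 0.9281 = 402.07 W/m².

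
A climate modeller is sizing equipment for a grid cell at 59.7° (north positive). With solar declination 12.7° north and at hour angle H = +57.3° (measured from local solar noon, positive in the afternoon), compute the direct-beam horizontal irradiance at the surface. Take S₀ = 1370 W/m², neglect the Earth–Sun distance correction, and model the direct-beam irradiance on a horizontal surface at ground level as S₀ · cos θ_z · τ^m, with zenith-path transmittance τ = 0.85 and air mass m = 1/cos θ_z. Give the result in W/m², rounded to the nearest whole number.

cos θ_z = sin φ sin δ + cos φ cos δ cos H = (0.8634)(0.2198) + (0.5045)(0.9755)(0.5402) = 0.4556.
Air mass m = 1/cos θ_z = 1/0.4556 = 2.195; τ^m = 0.85^2.195 = 0.7000.
Surface direct beam = 1370 × 0.4556 × 0.7000 = 436.92 W/m².

437 W/m²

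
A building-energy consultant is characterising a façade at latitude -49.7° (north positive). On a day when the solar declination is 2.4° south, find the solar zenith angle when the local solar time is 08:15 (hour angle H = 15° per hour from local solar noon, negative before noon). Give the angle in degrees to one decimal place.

Hour angle H = 15° × (8.25 − 12) = -56.25°.
cos θ_z = sin(-49.7°) sin(-2.4°) + cos(-49.7°) cos(-2.4°) cos(-56.25°) = 0.0319 + 0.3590 = 0.3909.
θ_z = arccos(0.3909) = 66.99°.

67.0°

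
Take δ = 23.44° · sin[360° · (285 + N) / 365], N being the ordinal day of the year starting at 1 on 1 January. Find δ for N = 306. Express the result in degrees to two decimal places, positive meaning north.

360 × (285 + 306) / 365 = 582.904°; sin(582.904°) = -0.6808.
δ = 23.44 × -0.6808 = -15.958° ≈ -15.96°.

-15.96°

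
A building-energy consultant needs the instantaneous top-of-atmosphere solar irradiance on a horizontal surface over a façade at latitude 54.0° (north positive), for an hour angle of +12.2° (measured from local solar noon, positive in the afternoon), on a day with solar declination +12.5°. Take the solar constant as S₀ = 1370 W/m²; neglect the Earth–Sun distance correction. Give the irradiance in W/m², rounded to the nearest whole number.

With φ = 54.0°, δ = 12.5°, H = 12.20°: sin φ sin δ = 0.1751, cos φ cos δ cos H = 0.5609, so cos θ_z = 0.7360.
Top-of-atmosphere irradiance = S₀ cos θ_z = 1370 × 0.7360 = 1008.32 W/m².

1008 W/m²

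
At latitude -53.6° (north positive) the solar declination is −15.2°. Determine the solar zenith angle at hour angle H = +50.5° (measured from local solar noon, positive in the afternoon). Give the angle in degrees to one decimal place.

54.9°

cos θ_z = sin φ sin δ + cos φ cos δ cos H = (-0.8049)(-0.2622) + (0.5934)(0.9650)(0.6361) = 0.5753.
θ_z = arccos(0.5753) = 54.88°.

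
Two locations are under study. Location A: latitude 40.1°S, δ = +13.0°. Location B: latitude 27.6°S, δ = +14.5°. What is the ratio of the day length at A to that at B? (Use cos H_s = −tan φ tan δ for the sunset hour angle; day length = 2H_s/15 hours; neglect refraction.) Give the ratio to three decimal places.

0.958

A: H_s = arccos(−tan -40.1° · tan 13.0°) = 78.79°, so 2H_s/15 = 10.5053 h.
B: H_s = arccos(−tan -27.6° · tan 14.5°) = 82.23°, so 2H_s/15 = 10.9640 h.
Ratio A/B = 10.5053 / 10.9640 = 0.9582.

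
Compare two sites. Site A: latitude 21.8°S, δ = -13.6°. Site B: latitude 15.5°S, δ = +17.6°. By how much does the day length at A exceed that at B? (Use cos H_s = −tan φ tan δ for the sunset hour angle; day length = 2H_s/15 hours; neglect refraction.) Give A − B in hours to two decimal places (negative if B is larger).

A: H_s = arccos(−tan -21.8° · tan -13.6°) = 95.55°, so 2H_s/15 = 12.7400 h.
B: H_s = arccos(−tan -15.5° · tan 17.6°) = 84.95°, so 2H_s/15 = 11.3267 h.
A − B = 12.7400 − 11.3267 = 1.4133 h.

+1.41 h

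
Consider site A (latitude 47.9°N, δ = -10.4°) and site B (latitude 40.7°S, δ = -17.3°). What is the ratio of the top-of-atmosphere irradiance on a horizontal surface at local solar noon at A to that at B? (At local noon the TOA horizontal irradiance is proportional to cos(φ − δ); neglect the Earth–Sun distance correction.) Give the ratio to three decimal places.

A: cos θ_z = cos(47.9° − (-10.4°)) = 0.5255.
B: cos θ_z = cos(-40.7° − (-17.3°)) = 0.9178.
Ratio A/B = 0.5255 / 0.9178 = 0.5726.

0.573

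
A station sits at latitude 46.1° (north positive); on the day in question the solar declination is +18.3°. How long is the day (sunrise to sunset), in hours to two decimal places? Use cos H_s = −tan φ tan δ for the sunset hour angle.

14.68 hours

−tan φ tan δ = −(1.0392)(0.3307) = -0.3437; H_s = arccos(-0.3437) = 110.10°.
Day length = 2 H_s / 15° h⁻¹ = 220.20° / 15 = 14.680 h.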